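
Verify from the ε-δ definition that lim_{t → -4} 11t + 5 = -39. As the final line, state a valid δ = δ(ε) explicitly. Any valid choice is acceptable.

Let ε > 0 be given. We need δ > 0 so that 0 < |t + 4| < δ implies |(11t + 5) + 39| < ε.
|(11t + 5) + 39| = |11t + 44| = 11|t + 4|.
Thus it suffices that |t + 4| < ε/11.
Take δ = ε/11. If 0 < |t + 4| < δ then |(11t + 5) + 39| = 11|t + 4| < 11·(ε/11) = ε.

δ = ε/11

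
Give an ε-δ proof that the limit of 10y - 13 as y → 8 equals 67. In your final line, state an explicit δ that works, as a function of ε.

Let ε > 0 be given. We need δ > 0 so that 0 < |y − 8| < δ implies |(10y - 13) − 67| < ε.
|(10y - 13) − 67| = |10y - 80| = 10|y − 8|.
So 10|y − 8| < ε exactly when |y − 8| < ε/10.
Choosing δ = ε/10 gives |(10y - 13) − 67| = 10|y − 8| < ε whenever |y − 8| < δ.

δ = ε/10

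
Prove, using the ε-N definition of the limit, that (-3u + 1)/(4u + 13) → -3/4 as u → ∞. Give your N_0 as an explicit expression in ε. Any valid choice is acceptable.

N_0 = (43/16)/ε

Let ε > 0. We seek N_0 > 0 such that u > N_0 implies |(-3u + 1)/(4u + 13) + 3/4| < ε.
(-3u + 1)/(4u + 13) + 3/4 = (4(-3u + 1) − (-3)(4u + 13)) / (4(4u + 13)) = 43/(4(4u + 13)).
For u > 0 we have 4u + 13 > 4u, so |(-3u + 1)/(4u + 13) + 3/4| = 43/(4(4u + 13)) < 43/(4·4u) = (43/16)/u.
Thus |(-3u + 1)/(4u + 13) + 3/4| < ε whenever u > (43/16)/ε.
Take N_0 = (43/16)/ε. If u > N_0 then |(-3u + 1)/(4u + 13) + 3/4| < (43/16)/u < ε.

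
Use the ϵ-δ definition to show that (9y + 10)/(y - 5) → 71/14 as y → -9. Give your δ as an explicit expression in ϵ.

Fix ϵ > 0. We want δ > 0 with 0 < |y + 9| < δ ⇒ |(9y + 10)/(y - 5) − (71/14)| < ϵ.
Combining over a common denominator, (9y + 10)/(y - 5) − (71/14) = [(9y + 10)·(-14) − (-71)·(y - 5)] / [(-14)·(y - 5)] = -55(y + 9) / ((-14)(y - 5)).
So |(9y + 10)/(y - 5) − (71/14)| = 55|y + 9| / (14·|y − 5|).
Require δ ≤ 7, so |y − 5| ≥ |-14| − |y + 9| > 14 − 7 = 7.
Hence |(9y + 10)/(y - 5) − (71/14)| < 55|y + 9|/(14·7) = (55/98)|y + 9|, which is < ϵ once |y + 9| < (98/55)ϵ.
Take δ = min(7, (98/55)ϵ). Then 0 < |y + 9| < δ forces both bounds, so |(9y + 10)/(y - 5) − (71/14)| < ϵ.

δ = min(7, (98/55)ϵ)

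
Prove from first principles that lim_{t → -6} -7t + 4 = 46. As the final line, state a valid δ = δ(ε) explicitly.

Let ε > 0 be given. We need δ > 0 so that 0 < |t + 6| < δ implies |(-7t + 4) − 46| < ε.
|(-7t + 4) − 46| = |-7t - 42| = 7|t + 6|.
Thus it suffices that |t + 6| < ε/7.
Choosing δ = ε/7 gives |(-7t + 4) − 46| = 7|t + 6| < ε whenever |t + 6| < δ.

δ = ε/7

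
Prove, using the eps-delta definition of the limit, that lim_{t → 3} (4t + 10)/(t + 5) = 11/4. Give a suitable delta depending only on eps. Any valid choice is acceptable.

delta = min(4, (16/5)eps)

Fix eps > 0. We want delta > 0 with 0 < |t − 3| < delta ⇒ |(4t + 10)/(t + 5) − (11/4)| < eps.
Combining over a common denominator, (4t + 10)/(t + 5) − (11/4) = [(4t + 10)·8 − 22·(t + 5)] / [8·(t + 5)] = 10(t − 3) / (8(t + 5)).
So |(4t + 10)/(t + 5) − (11/4)| = 10|t − 3| / (8·|t + 5|).
Restrict delta ≤ 4. Then |t − 3| < 4 gives |t + 5| = |(t − 3) + 8| ≥ 8 − 4 = 4.
Hence |(4t + 10)/(t + 5) − (11/4)| < 10|t − 3|/(8·4) = (5/16)|t − 3|, which is < eps once |t − 3| < (16/5)eps.
Take delta = min(4, (16/5)eps). Then 0 < |t − 3| < delta forces both bounds, so |(4t + 10)/(t + 5) − (11/4)| < eps.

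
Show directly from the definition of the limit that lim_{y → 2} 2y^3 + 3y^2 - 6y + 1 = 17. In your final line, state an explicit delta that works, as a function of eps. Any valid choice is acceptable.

delta = min(1, eps/47)

Suppose eps > 0. We want delta > 0 such that 0 < |y − 2| < delta implies |(2y^3 + 3y^2 - 6y + 1) − 17| < eps.
(2y^3 + 3y^2 - 6y + 1) − 17 = 2y^3 + 3y^2 - 6y - 16 = (y − 2)(2y^2 + 7y + 8).
So |(2y^3 + 3y^2 - 6y + 1) − 17| = |y − 2|·|2y^2 + 7y + 8|.
Assume first that |y − 2| < 1, so |y| < 3. Then |2y^2 + 7y + 8| ≤ 2·3^2 + 7·3 + 8 = 47.
Hence |(2y^3 + 3y^2 - 6y + 1) − 17| ≤ 47|y − 2| < eps provided |y − 2| < eps/47.
Choosing delta = min(1, eps/47) ensures both conditions, hence |(2y^3 + 3y^2 - 6y + 1) − 17| < eps.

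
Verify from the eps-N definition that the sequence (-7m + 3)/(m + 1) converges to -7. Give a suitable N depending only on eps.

N = 10/eps

Let eps > 0 be given. For m ≥ 1, |(-7m + 3)/(m + 1) + 7| = |10|/((m + 1)) = 10/((m + 1)).
Since m + 1 ≥ m for m ≥ 1, this is ≤ 10/(m) = 10/m.
So |(-7m + 3)/(m + 1) + 7| < eps whenever m > 10/eps.
Take N = 10/eps. If m > N then |(-7m + 3)/(m + 1) + 7| ≤ 10/m < eps.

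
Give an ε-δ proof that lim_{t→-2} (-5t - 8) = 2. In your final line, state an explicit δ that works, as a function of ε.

Let ε > 0. We need δ > 0 so that 0 < |t + 2| < δ implies |(-5t - 8) − 2| < ε.
|(-5t - 8) − 2| = |-5t - 10| = 5|t + 2|.
So 5|t + 2| < ε exactly when |t + 2| < ε/5.
Take δ = ε/5. If 0 < |t + 2| < δ then |(-5t - 8) − 2| = 5|t + 2| < 5·(ε/5) = ε.

δ = ε/5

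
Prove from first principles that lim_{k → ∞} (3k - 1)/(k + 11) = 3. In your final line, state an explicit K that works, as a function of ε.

Fix ε > 0. For k ≥ 1, |(3k - 1)/(k + 11) − 3| = |-34|/((k + 11)) = 34/((k + 11)).
Since k + 11 ≥ k for k ≥ 1, this is ≤ 34/(k) = 34/k.
So |(3k - 1)/(k + 11) − 3| < ε whenever k > 34/ε.
Take K = 34/ε. If k > K then |(3k - 1)/(k + 11) − 3| ≤ 34/k < ε.

K = 34/ε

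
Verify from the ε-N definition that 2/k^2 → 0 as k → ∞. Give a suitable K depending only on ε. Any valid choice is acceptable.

Let ε > 0. For k ≥ 1, |2/k^2 − 0| = 2/k^2.
2/k^2 < ε ⇔ k^2 > 2/ε ⇔ k > (2/ε)^{1/2}.
Take K = (2/ε)^{1/2}. Then k > K implies 2/k^2 < ε.

K = (2/ε)^{1/2}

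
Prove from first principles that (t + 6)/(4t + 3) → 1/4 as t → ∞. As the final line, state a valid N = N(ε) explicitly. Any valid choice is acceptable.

N = (21/16)/ε

Let ε > 0. We seek N > 0 such that t > N implies |(t + 6)/(4t + 3) − (1/4)| < ε.
(t + 6)/(4t + 3) − (1/4) = (4(t + 6) − (4t + 3)) / (4(4t + 3)) = 21/(4(4t + 3)).
For t > 0 we have 4t + 3 > 4t, so |(t + 6)/(4t + 3) − (1/4)| = 21/(4(4t + 3)) < 21/(4·4t) = (21/16)/t.
Thus |(t + 6)/(4t + 3) − (1/4)| < ε whenever t > (21/16)/ε.
Take N = (21/16)/ε. If t > N then |(t + 6)/(4t + 3) − (1/4)| < (21/16)/t < ε.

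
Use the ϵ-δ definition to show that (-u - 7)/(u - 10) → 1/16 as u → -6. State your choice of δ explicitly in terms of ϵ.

Suppose ϵ > 0. We want δ > 0 with 0 < |u + 6| < δ ⇒ |(-u - 7)/(u - 10) − (1/16)| < ϵ.
Combining over a common denominator, (-u - 7)/(u - 10) − (1/16) = [(-u - 7)·(-16) − (-1)·(u - 10)] / [(-16)·(u - 10)] = 17(u + 6) / ((-16)(u - 10)).
So |(-u - 7)/(u - 10) − (1/16)| = 17|u + 6| / (16·|u − 10|).
Restrict δ ≤ 8. Then |u + 6| < 8 gives |u − 10| = |(u + 6) + (-16)| ≥ 16 − 8 = 8.
Hence |(-u - 7)/(u - 10) − (1/16)| < 17|u + 6|/(16·8) = (17/128)|u + 6|, which is < ϵ once |u + 6| < (128/17)ϵ.
Take δ = min(8, (128/17)ϵ). Then 0 < |u + 6| < δ forces both bounds, so |(-u - 7)/(u - 10) − (1/16)| < ϵ.

δ = min(8, (128/17)ϵ)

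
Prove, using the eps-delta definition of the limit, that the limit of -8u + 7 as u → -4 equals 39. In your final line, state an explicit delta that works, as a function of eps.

delta = eps/8

Let eps > 0 be given. We need delta > 0 so that 0 < |u + 4| < delta implies |(-8u + 7) − 39| < eps.
|(-8u + 7) − 39| = |-8u - 32| = 8|u + 4|.
So 8|u + 4| < eps exactly when |u + 4| < eps/8.
Take delta = eps/8. If 0 < |u + 4| < delta then |(-8u + 7) − 39| = 8|u + 4| < 8·(eps/8) = eps.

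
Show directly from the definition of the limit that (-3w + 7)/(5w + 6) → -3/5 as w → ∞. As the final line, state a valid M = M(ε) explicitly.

M = (53/25)/ε

Let ε > 0 be given. We seek M > 0 such that w > M implies |(-3w + 7)/(5w + 6) + 3/5| < ε.
(-3w + 7)/(5w + 6) + 3/5 = (5(-3w + 7) − (-3)(5w + 6)) / (5(5w + 6)) = 53/(5(5w + 6)).
For w > 0 we have 5w + 6 > 5w, so |(-3w + 7)/(5w + 6) + 3/5| = 53/(5(5w + 6)) < 53/(5·5w) = (53/25)/w.
Thus |(-3w + 7)/(5w + 6) + 3/5| < ε whenever w > (53/25)/ε.
Take M = (53/25)/ε. If w > M then |(-3w + 7)/(5w + 6) + 3/5| < (53/25)/w < ε.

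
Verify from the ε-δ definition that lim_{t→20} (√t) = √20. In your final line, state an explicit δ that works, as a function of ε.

Suppose ε > 0. We want δ > 0 such that 0 < |t − 20| < δ implies |√t − √20| < ε.
Multiplying by the conjugate, |√t − √20| = |t − 20|/(√t + √20).
Restrict δ ≤ 20 so that |t − 20| < 20 forces t > 0, and then √t + √20 > √20.
Hence |√t − √20| < |t − 20|/√20, which is < ε once |t − 20| < √20·ε.
Take δ = min(20, √20·ε). If 0 < |t − 20| < δ then t > 0 and |√t − √20| < |t − 20|/√20 < ε.

δ = min(20, √20·ε)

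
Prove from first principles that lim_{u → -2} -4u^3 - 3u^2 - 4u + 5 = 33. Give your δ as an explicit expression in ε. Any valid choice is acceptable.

Let ε > 0. We want δ > 0 such that 0 < |u + 2| < δ implies |(-4u^3 - 3u^2 - 4u + 5) − 33| < ε.
(-4u^3 - 3u^2 - 4u + 5) − 33 = -4u^3 - 3u^2 - 4u - 28 = (u + 2)(-4u^2 + 5u - 14).
So |(-4u^3 - 3u^2 - 4u + 5) − 33| = |u + 2|·|-4u^2 + 5u - 14|.
Assume first that |u + 2| < 2, so |u| < 4. Then |-4u^2 + 5u - 14| ≤ 4·4^2 + 5·4 + 14 = 98.
Hence |(-4u^3 - 3u^2 - 4u + 5) − 33| ≤ 98|u + 2| < ε provided |u + 2| < ε/98.
Choosing δ = min(2, ε/98) ensures both conditions, hence |(-4u^3 - 3u^2 - 4u + 5) − 33| < ε.

δ = min(2, ε/98)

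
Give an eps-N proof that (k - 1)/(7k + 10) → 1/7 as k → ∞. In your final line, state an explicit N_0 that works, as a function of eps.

Let eps > 0 be given. For k ≥ 1, |(k - 1)/(7k + 10) − (1/7)| = |-17|/(7(7k + 10)) = 17/(7(7k + 10)).
Since 7k + 10 ≥ 7k for k ≥ 1, this is ≤ 17/(7·7k) = (17/49)/k.
So |(k - 1)/(7k + 10) − (1/7)| < eps whenever k > (17/49)/eps.
Take N_0 = (17/49)/eps. If k > N_0 then |(k - 1)/(7k + 10) − (1/7)| ≤ (17/49)/k < eps.

N_0 = (17/49)/eps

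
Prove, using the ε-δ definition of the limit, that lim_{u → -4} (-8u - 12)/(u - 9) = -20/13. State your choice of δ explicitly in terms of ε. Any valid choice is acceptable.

Let ε > 0 be given. We want δ > 0 with 0 < |u + 4| < δ ⇒ |(-8u - 12)/(u - 9) + 20/13| < ε.
Combining over a common denominator, (-8u - 12)/(u - 9) + 20/13 = [(-8u - 12)·(-13) − 20·(u - 9)] / [(-13)·(u - 9)] = 84(u + 4) / ((-13)(u - 9)).
So |(-8u - 12)/(u - 9) + 20/13| = 84|u + 4| / (13·|u − 9|).
Require δ ≤ 13/2, so |u − 9| ≥ |-13| − |u + 4| > 13 − 13/2 = 13/2.
Hence |(-8u - 12)/(u - 9) + 20/13| < 84|u + 4|/(13·(13/2)) = (168/169)|u + 4|, which is < ε once |u + 4| < (169/168)ε.
Take δ = min(13/2, (169/168)ε). Then 0 < |u + 4| < δ forces both bounds, so |(-8u - 12)/(u - 9) + 20/13| < ε.

δ = min(13/2, (169/168)ε)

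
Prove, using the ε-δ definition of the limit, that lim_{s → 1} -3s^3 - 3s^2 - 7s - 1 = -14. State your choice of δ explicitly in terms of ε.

Let ε > 0 be given. We want δ > 0 such that 0 < |s − 1| < δ implies |(-3s^3 - 3s^2 - 7s - 1) + 14| < ε.
(-3s^3 - 3s^2 - 7s - 1) + 14 = -3s^3 - 3s^2 - 7s + 13 = (s − 1)(-3s^2 - 6s - 13).
So |(-3s^3 - 3s^2 - 7s - 1) + 14| = |s − 1|·|-3s^2 - 6s - 13|.
Assume first that |s − 1| < 1, so |s| < 2. Then |-3s^2 - 6s - 13| ≤ 3·2^2 + 6·2 + 13 = 37.
Hence |(-3s^3 - 3s^2 - 7s - 1) + 14| ≤ 37|s − 1| < ε provided |s − 1| < ε/37.
Choosing δ = min(1, ε/37) ensures both conditions, hence |(-3s^3 - 3s^2 - 7s - 1) + 14| < ε.

δ = min(1, ε/37)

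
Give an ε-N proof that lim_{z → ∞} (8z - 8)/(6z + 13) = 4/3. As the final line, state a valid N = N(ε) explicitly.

N = (38/9)/ε

Suppose ε > 0. We seek N > 0 such that z > N implies |(8z - 8)/(6z + 13) − (4/3)| < ε.
(8z - 8)/(6z + 13) − (4/3) = (6(8z - 8) − 8(6z + 13)) / (6(6z + 13)) = -152/(6(6z + 13)).
For z > 0 we have 6z + 13 > 6z, so |(8z - 8)/(6z + 13) − (4/3)| = 152/(6(6z + 13)) < 152/(6·6z) = (38/9)/z.
Thus |(8z - 8)/(6z + 13) − (4/3)| < ε whenever z > (38/9)/ε.
Take N = (38/9)/ε. If z > N then |(8z - 8)/(6z + 13) − (4/3)| < (38/9)/z < ε.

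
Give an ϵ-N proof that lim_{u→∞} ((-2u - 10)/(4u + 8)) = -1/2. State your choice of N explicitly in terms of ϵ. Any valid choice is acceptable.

Let ϵ > 0. We seek N > 0 such that u > N implies |(-2u - 10)/(4u + 8) + 1/2| < ϵ.
(-2u - 10)/(4u + 8) + 1/2 = (4(-2u - 10) − (-2)(4u + 8)) / (4(4u + 8)) = -24/(4(4u + 8)).
For u > 0 we have 4u + 8 > 4u, so |(-2u - 10)/(4u + 8) + 1/2| = 24/(4(4u + 8)) < 24/(4·4u) = (3/2)/u.
Thus |(-2u - 10)/(4u + 8) + 1/2| < ϵ whenever u > (3/2)/ϵ.
Take N = (3/2)/ϵ. If u > N then |(-2u - 10)/(4u + 8) + 1/2| < (3/2)/u < ϵ.

N = (3/2)/ϵ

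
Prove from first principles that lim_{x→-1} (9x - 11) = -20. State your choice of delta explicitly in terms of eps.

delta = eps/9

Fix eps > 0. We need delta > 0 so that 0 < |x + 1| < delta implies |(9x - 11) + 20| < eps.
|(9x - 11) + 20| = |9x + 9| = 9|x + 1|.
Thus it suffices that |x + 1| < eps/9.
Take delta = eps/9. If 0 < |x + 1| < delta then |(9x - 11) + 20| = 9|x + 1| < 9·(eps/9) = eps.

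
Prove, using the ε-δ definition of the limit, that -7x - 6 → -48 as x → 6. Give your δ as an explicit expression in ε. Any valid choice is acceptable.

Let ε > 0. We need δ > 0 so that 0 < |x − 6| < δ implies |(-7x - 6) + 48| < ε.
|(-7x - 6) + 48| = |-7x + 42| = 7|x − 6|.
So 7|x − 6| < ε exactly when |x − 6| < ε/7.
Choosing δ = ε/7 gives |(-7x - 6) + 48| = 7|x − 6| < ε whenever |x − 6| < δ.

δ = ε/7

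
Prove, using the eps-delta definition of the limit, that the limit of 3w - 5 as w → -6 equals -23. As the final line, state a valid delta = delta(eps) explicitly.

Fix eps > 0. We need delta > 0 so that 0 < |w + 6| < delta implies |(3w - 5) + 23| < eps.
|(3w - 5) + 23| = |3w + 18| = 3|w + 6|.
Thus it suffices that |w + 6| < eps/3.
Choosing delta = eps/3 gives |(3w - 5) + 23| = 3|w + 6| < eps whenever |w + 6| < delta.

delta = eps/3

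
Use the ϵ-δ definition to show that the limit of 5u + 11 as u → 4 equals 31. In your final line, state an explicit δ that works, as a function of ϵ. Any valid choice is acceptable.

Suppose ϵ > 0. We need δ > 0 so that 0 < |u − 4| < δ implies |(5u + 11) − 31| < ϵ.
|(5u + 11) − 31| = |5u - 20| = 5|u − 4|.
Thus it suffices that |u − 4| < ϵ/5.
Take δ = ϵ/5. If 0 < |u − 4| < δ then |(5u + 11) − 31| = 5|u − 4| < 5·(ϵ/5) = ϵ.

δ = ϵ/5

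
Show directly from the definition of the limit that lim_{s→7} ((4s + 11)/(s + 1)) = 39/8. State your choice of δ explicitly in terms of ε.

Let ε > 0 be given. We want δ > 0 with 0 < |s − 7| < δ ⇒ |(4s + 11)/(s + 1) − (39/8)| < ε.
Combining over a common denominator, (4s + 11)/(s + 1) − (39/8) = [(4s + 11)·8 − 39·(s + 1)] / [8·(s + 1)] = -7(s − 7) / (8(s + 1)).
So |(4s + 11)/(s + 1) − (39/8)| = 7|s − 7| / (8·|s + 1|).
Require δ ≤ 4, so |s + 1| ≥ |8| − |s − 7| > 8 − 4 = 4.
Hence |(4s + 11)/(s + 1) − (39/8)| < 7|s − 7|/(8·4) = (7/32)|s − 7|, which is < ε once |s − 7| < (32/7)ε.
Take δ = min(4, (32/7)ε). Then 0 < |s − 7| < δ forces both bounds, so |(4s + 11)/(s + 1) − (39/8)| < ε.

δ = min(4, (32/7)ε)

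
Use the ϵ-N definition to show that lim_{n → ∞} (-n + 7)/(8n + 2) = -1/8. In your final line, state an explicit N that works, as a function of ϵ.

N = (29/32)/ϵ

Suppose ϵ > 0. For n ≥ 1, |(-n + 7)/(8n + 2) + 1/8| = |58|/(8(8n + 2)) = 58/(8(8n + 2)).
Since 8n + 2 ≥ 8n for n ≥ 1, this is ≤ 58/(8·8n) = (29/32)/n.
So |(-n + 7)/(8n + 2) + 1/8| < ϵ whenever n > (29/32)/ϵ.
Take N = (29/32)/ϵ. If n > N then |(-n + 7)/(8n + 2) + 1/8| ≤ (29/32)/n < ϵ.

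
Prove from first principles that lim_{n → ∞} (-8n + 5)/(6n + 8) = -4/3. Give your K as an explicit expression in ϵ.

K = (47/18)/ϵ

Let ϵ > 0 be given. For n ≥ 1, |(-8n + 5)/(6n + 8) + 4/3| = |94|/(6(6n + 8)) = 94/(6(6n + 8)).
Since 6n + 8 ≥ 6n for n ≥ 1, this is ≤ 94/(6·6n) = (47/18)/n.
So |(-8n + 5)/(6n + 8) + 4/3| < ϵ whenever n > (47/18)/ϵ.
Take K = (47/18)/ϵ. If n > K then |(-8n + 5)/(6n + 8) + 4/3| ≤ (47/18)/n < ϵ.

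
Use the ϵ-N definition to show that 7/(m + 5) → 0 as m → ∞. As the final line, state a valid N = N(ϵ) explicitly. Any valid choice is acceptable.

N = 7/ϵ

Let ϵ > 0 be given. For m ≥ 1, |7/(m + 5) − 0| = 7/(m + 5) ≤ 7/m.
We need 7/m < ϵ, i.e. m > 7/ϵ.
Take N = 7/ϵ. If m > N then |7/(m + 5)| ≤ 7/m < ϵ.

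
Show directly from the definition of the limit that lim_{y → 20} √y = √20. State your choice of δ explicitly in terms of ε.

δ = min(20, √20·ε)

Let ε > 0 be given. We want δ > 0 such that 0 < |y − 20| < δ implies |√y − √20| < ε.
Multiplying by the conjugate, |√y − √20| = |y − 20|/(√y + √20).
Restrict δ ≤ 20 so that |y − 20| < 20 forces y > 0, and then √y + √20 > √20.
Hence |√y − √20| < |y − 20|/√20, which is < ε once |y − 20| < √20·ε.
Take δ = min(20, √20·ε). If 0 < |y − 20| < δ then y > 0 and |√y − √20| < |y − 20|/√20 < ε.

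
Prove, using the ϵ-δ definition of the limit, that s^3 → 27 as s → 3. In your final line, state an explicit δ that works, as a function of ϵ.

Fix ϵ > 0. We seek δ > 0 with 0 < |s − 3| < δ ⇒ |s^3 − 27| < ϵ.
Factor: s^3 − 27 = (s − 3)(s^2 + 3s + 9), so |s^3 − 27| = |s − 3|·|s^2 + 3s + 9|.
Impose δ ≤ 1 so that |s| < 4; then |s^2 + 3s + 9| ≤ 37.
Hence |s^3 − 27| ≤ 37|s − 3|, which is < ϵ once |s − 3| < ϵ/37.
Take δ = min(1, ϵ/37). If 0 < |s − 3| < δ then both bounds hold and |s^3 − 27| ≤ 37|s − 3| < 37·(ϵ/37) = ϵ.

δ = min(1, ϵ/37)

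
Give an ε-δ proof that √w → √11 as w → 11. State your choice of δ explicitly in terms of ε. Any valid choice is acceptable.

δ = min(11, √11·ε)

Let ε > 0. We want δ > 0 such that 0 < |w − 11| < δ implies |√w − √11| < ε.
Rationalise: √w − √11 = (w − 11)/(√w + √11), so |√w − √11| = |w − 11|/(√w + √11).
Restrict δ ≤ 11 so that |w − 11| < 11 forces w > 0, and then √w + √11 > √11.
Hence |√w − √11| < |w − 11|/√11, which is < ε once |w − 11| < √11·ε.
Take δ = min(11, √11·ε). If 0 < |w − 11| < δ then w > 0 and |√w − √11| < |w − 11|/√11 < ε.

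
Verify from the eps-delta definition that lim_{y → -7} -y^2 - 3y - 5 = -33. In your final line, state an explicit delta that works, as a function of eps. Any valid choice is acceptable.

delta = min(2, eps/13)

Fix eps > 0. We want delta > 0 such that 0 < |y + 7| < delta implies |(-y^2 - 3y - 5) + 33| < eps.
(-y^2 - 3y - 5) + 33 = -y^2 - 3y + 28 = (y + 7)(-y + 4).
So |(-y^2 - 3y - 5) + 33| = |y + 7|·|-y + 4|.
Require delta ≤ 2. Then |y + 7| < 2 gives |y| < 9, and by the triangle inequality |-y + 4| ≤ 9 + 4 = 13.
Hence |(-y^2 - 3y - 5) + 33| ≤ 13|y + 7| < eps provided |y + 7| < eps/13.
Choosing delta = min(2, eps/13) ensures both conditions, hence |(-y^2 - 3y - 5) + 33| < eps.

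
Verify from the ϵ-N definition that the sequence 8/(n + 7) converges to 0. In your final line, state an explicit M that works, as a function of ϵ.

Suppose ϵ > 0. For n ≥ 1, |8/(n + 7) − 0| = 8/(n + 7) ≤ 8/n.
We need 8/n < ϵ, i.e. n > 8/ϵ.
Take M = 8/ϵ. If n > M then |8/(n + 7)| ≤ 8/n < ϵ.

M = 8/ϵ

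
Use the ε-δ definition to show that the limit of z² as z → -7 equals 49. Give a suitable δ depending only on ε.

δ = min(2, ε/16)

Suppose ε > 0. We seek δ > 0 with 0 < |z + 7| < δ ⇒ |z² − 49| < ε.
Factor: z² − 49 = (z + 7)(z - 7), so |z² − 49| = |z + 7|·|z - 7|.
Restrict δ ≤ 2. Then |z + 7| < 2 gives |z| < 9, so by the triangle inequality |z - 7| ≤ 9 + 7 = 16.
Hence |z² − 49| ≤ 16|z + 7|, which is < ε once |z + 7| < ε/16.
Take δ = min(2, ε/16). If 0 < |z + 7| < δ then both bounds hold and |z² − 49| ≤ 16|z + 7| < 16·(ε/16) = ε.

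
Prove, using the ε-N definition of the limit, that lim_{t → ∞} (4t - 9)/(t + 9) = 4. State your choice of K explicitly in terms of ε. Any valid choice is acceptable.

K = 45/ε

Fix ε > 0. We seek K > 0 such that t > K implies |(4t - 9)/(t + 9) − 4| < ε.
(4t - 9)/(t + 9) − 4 = ((4t - 9) − 4(t + 9)) / ((t + 9)) = -45/((t + 9)).
For t > 0 we have t + 9 > t, so |(4t - 9)/(t + 9) − 4| = 45/((t + 9)) < 45/(t) = 45/t.
Thus |(4t - 9)/(t + 9) − 4| < ε whenever t > 45/ε.
Take K = 45/ε. If t > K then |(4t - 9)/(t + 9) − 4| < 45/t < ε.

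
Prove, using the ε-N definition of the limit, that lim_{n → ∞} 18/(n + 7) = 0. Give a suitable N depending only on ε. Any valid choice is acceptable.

Fix ε > 0. For n ≥ 1, |18/(n + 7) − 0| = 18/(n + 7) ≤ 18/n.
We need 18/n < ε, i.e. n > 18/ε.
Take N = 18/ε. If n > N then |18/(n + 7)| ≤ 18/n < ε.

N = 18/ε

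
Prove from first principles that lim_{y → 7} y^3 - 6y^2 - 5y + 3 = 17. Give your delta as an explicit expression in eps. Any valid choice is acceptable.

delta = min(1, eps/74)

Suppose eps > 0. We want delta > 0 such that 0 < |y − 7| < delta implies |(y^3 - 6y^2 - 5y + 3) − 17| < eps.
(y^3 - 6y^2 - 5y + 3) − 17 = y^3 - 6y^2 - 5y - 14 = (y − 7)(y^2 + y + 2).
So |(y^3 - 6y^2 - 5y + 3) − 17| = |y − 7|·|y^2 + y + 2|.
Assume first that |y − 7| < 1, so |y| < 8. Then |y^2 + y + 2| ≤ 8^2 + 8 + 2 = 74.
Hence |(y^3 - 6y^2 - 5y + 3) − 17| ≤ 74|y − 7| < eps provided |y − 7| < eps/74.
Choosing delta = min(1, eps/74) ensures both conditions, hence |(y^3 - 6y^2 - 5y + 3) − 17| < eps.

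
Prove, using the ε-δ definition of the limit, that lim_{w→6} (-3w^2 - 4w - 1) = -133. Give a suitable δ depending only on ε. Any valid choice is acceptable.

Let ε > 0. We want δ > 0 such that 0 < |w − 6| < δ implies |(-3w^2 - 4w - 1) + 133| < ε.
(-3w^2 - 4w - 1) + 133 = -3w^2 - 4w + 132 = (w − 6)(-3w - 22).
So |(-3w^2 - 4w - 1) + 133| = |w − 6|·|-3w - 22|.
Assume first that |w − 6| < 1, so |w| < 7. Then |-3w - 22| ≤ 3·7 + 22 = 43.
Hence |(-3w^2 - 4w - 1) + 133| ≤ 43|w − 6| < ε provided |w − 6| < ε/43.
Choosing δ = min(1, ε/43) ensures both conditions, hence |(-3w^2 - 4w - 1) + 133| < ε.

δ = min(1, ε/43)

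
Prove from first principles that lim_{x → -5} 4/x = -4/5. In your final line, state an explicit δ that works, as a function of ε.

Let ε > 0 be given. We seek δ > 0 such that 0 < |x + 5| < δ implies |4/x + 4/5| < ε.
|4/x + 4/5| = 4·|-5 − x|/(5·|x|) = 4|x + 5|/(5|x|).
Restrict δ ≤ 5/2. Then |x + 5| < 5/2 gives |x| > 5/2, so 5|x| > 25/2.
Then |4/x + 4/5| < 4|x + 5|/(25/2), which is < ε when |x + 5| < (25/8)ε.
Take δ = min(5/2, (25/8)ε). Then 0 < |x + 5| < δ gives both |x + 5| < 5/2 and |x + 5| < (25/8)ε, so |4/x + 4/5| < ε.

δ = min(5/2, (25/8)ε)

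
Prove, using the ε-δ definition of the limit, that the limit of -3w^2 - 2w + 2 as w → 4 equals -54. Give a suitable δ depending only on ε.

Fix ε > 0. We want δ > 0 such that 0 < |w − 4| < δ implies |(-3w^2 - 2w + 2) + 54| < ε.
(-3w^2 - 2w + 2) + 54 = -3w^2 - 2w + 56 = (w − 4)(-3w - 14).
So |(-3w^2 - 2w + 2) + 54| = |w − 4|·|-3w - 14|.
Require δ ≤ 1. Then |w − 4| < 1 gives |w| < 5, and by the triangle inequality |-3w - 14| ≤ 3·5 + 14 = 29.
Hence |(-3w^2 - 2w + 2) + 54| ≤ 29|w − 4| < ε provided |w − 4| < ε/29.
Choosing δ = min(1, ε/29) ensures both conditions, hence |(-3w^2 - 2w + 2) + 54| < ε.

δ = min(1, ε/29)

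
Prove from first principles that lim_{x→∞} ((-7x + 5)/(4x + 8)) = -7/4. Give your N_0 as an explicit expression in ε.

Let ε > 0. We seek N_0 > 0 such that x > N_0 implies |(-7x + 5)/(4x + 8) + 7/4| < ε.
(-7x + 5)/(4x + 8) + 7/4 = (4(-7x + 5) − (-7)(4x + 8)) / (4(4x + 8)) = 76/(4(4x + 8)).
For x > 0 we have 4x + 8 > 4x, so |(-7x + 5)/(4x + 8) + 7/4| = 76/(4(4x + 8)) < 76/(4·4x) = (19/4)/x.
Thus |(-7x + 5)/(4x + 8) + 7/4| < ε whenever x > (19/4)/ε.
Take N_0 = (19/4)/ε. If x > N_0 then |(-7x + 5)/(4x + 8) + 7/4| < (19/4)/x < ε.

N_0 = (19/4)/ε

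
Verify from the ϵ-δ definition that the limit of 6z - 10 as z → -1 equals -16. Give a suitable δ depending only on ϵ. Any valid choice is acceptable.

δ = ϵ/6

Fix ϵ > 0. We need δ > 0 so that 0 < |z + 1| < δ implies |(6z - 10) + 16| < ϵ.
|(6z - 10) + 16| = |6z + 6| = 6|z + 1|.
Thus it suffices that |z + 1| < ϵ/6.
Take δ = ϵ/6. If 0 < |z + 1| < δ then |(6z - 10) + 16| = 6|z + 1| < 6·(ϵ/6) = ϵ.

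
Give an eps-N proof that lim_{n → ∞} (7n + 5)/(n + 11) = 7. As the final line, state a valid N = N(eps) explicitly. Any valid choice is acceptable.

Fix eps > 0. For n ≥ 1, |(7n + 5)/(n + 11) − 7| = |-72|/((n + 11)) = 72/((n + 11)).
Since n + 11 ≥ n for n ≥ 1, this is ≤ 72/(n) = 72/n.
So |(7n + 5)/(n + 11) − 7| < eps whenever n > 72/eps.
Take N = 72/eps. If n > N then |(7n + 5)/(n + 11) − 7| ≤ 72/n < eps.

N = 72/eps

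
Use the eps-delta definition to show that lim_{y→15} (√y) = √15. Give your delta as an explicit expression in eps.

Fix eps > 0. We want delta > 0 such that 0 < |y − 15| < delta implies |√y − √15| < eps.
Rationalise: √y − √15 = (y − 15)/(√y + √15), so |√y − √15| = |y − 15|/(√y + √15).
Restrict delta ≤ 15 so that |y − 15| < 15 forces y > 0, and then √y + √15 > √15.
Hence |√y − √15| < |y − 15|/√15, which is < eps once |y − 15| < √15·eps.
Take delta = min(15, √15·eps). If 0 < |y − 15| < delta then y > 0 and |√y − √15| < |y − 15|/√15 < eps.

delta = min(15, √15·eps)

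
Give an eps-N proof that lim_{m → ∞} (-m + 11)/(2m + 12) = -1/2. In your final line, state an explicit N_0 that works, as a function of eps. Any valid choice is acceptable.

Let eps > 0 be given. For m ≥ 1, |(-m + 11)/(2m + 12) + 1/2| = |34|/(2(2m + 12)) = 34/(2(2m + 12)).
Since 2m + 12 ≥ 2m for m ≥ 1, this is ≤ 34/(2·2m) = (17/2)/m.
So |(-m + 11)/(2m + 12) + 1/2| < eps whenever m > (17/2)/eps.
Take N_0 = (17/2)/eps. If m > N_0 then |(-m + 11)/(2m + 12) + 1/2| ≤ (17/2)/m < eps.

N_0 = (17/2)/eps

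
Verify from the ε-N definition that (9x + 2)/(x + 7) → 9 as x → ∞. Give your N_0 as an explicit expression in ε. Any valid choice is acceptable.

N_0 = 61/ε

Let ε > 0. We seek N_0 > 0 such that x > N_0 implies |(9x + 2)/(x + 7) − 9| < ε.
(9x + 2)/(x + 7) − 9 = ((9x + 2) − 9(x + 7)) / ((x + 7)) = -61/((x + 7)).
For x > 0 we have x + 7 > x, so |(9x + 2)/(x + 7) − 9| = 61/((x + 7)) < 61/(x) = 61/x.
Thus |(9x + 2)/(x + 7) − 9| < ε whenever x > 61/ε.
Take N_0 = 61/ε. If x > N_0 then |(9x + 2)/(x + 7) − 9| < 61/x < ε.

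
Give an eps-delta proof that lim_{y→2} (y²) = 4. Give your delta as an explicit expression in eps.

delta = min(2, eps/6)

Fix eps > 0. We seek delta > 0 with 0 < |y − 2| < delta ⇒ |y² − 4| < eps.
Factor: y² − 4 = (y − 2)(y + 2), so |y² − 4| = |y − 2|·|y + 2|.
Restrict delta ≤ 2. Then |y − 2| < 2 gives |y| < 4, so by the triangle inequality |y + 2| ≤ 4 + 2 = 6.
Hence |y² − 4| ≤ 6|y − 2|, which is < eps once |y − 2| < eps/6.
Take delta = min(2, eps/6). If 0 < |y − 2| < delta then both bounds hold and |y² − 4| ≤ 6|y − 2| < 6·(eps/6) = eps.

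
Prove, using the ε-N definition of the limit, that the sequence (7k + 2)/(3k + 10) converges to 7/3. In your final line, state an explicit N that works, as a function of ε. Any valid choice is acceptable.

N = (64/9)/ε

Suppose ε > 0. For k ≥ 1, |(7k + 2)/(3k + 10) − (7/3)| = |-64|/(3(3k + 10)) = 64/(3(3k + 10)).
Since 3k + 10 ≥ 3k for k ≥ 1, this is ≤ 64/(3·3k) = (64/9)/k.
So |(7k + 2)/(3k + 10) − (7/3)| < ε whenever k > (64/9)/ε.
Take N = (64/9)/ε. If k > N then |(7k + 2)/(3k + 10) − (7/3)| ≤ (64/9)/k < ε.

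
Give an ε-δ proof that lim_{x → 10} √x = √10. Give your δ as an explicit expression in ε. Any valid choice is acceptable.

δ = min(10, √10·ε)

Let ε > 0. We want δ > 0 such that 0 < |x − 10| < δ implies |√x − √10| < ε.
Multiplying by the conjugate, |√x − √10| = |x − 10|/(√x + √10).
Restrict δ ≤ 10 so that |x − 10| < 10 forces x > 0, and then √x + √10 > √10.
Hence |√x − √10| < |x − 10|/√10, which is < ε once |x − 10| < √10·ε.
Take δ = min(10, √10·ε). If 0 < |x − 10| < δ then x > 0 and |√x − √10| < |x − 10|/√10 < ε.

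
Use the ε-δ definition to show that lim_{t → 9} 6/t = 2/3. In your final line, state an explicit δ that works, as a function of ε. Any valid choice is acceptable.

δ = min(9/2, (27/4)ε)

Suppose ε > 0. We seek δ > 0 such that 0 < |t − 9| < δ implies |6/t − (2/3)| < ε.
|6/t − (2/3)| = 6·|9 − t|/(9·|t|) = 6|t − 9|/(9|t|).
Require δ ≤ 9/2 so that |t| > 9 − 9/2 = 9/2, hence 9|t| > 81/2.
Then |6/t − (2/3)| < 6|t − 9|/(81/2), which is < ε when |t − 9| < (27/4)ε.
Take δ = min(9/2, (27/4)ε). Then 0 < |t − 9| < δ gives both |t − 9| < 9/2 and |t − 9| < (27/4)ε, so |6/t − (2/3)| < ε.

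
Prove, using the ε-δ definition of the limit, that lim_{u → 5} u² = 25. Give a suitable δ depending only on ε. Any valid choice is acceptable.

Fix ε > 0. We seek δ > 0 with 0 < |u − 5| < δ ⇒ |u² − 25| < ε.
Factor: u² − 25 = (u − 5)(u + 5), so |u² − 25| = |u − 5|·|u + 5|.
Impose δ ≤ 1 so that |u| < 6; then |u + 5| ≤ 11.
Hence |u² − 25| ≤ 11|u − 5|, which is < ε once |u − 5| < ε/11.
Take δ = min(1, ε/11). If 0 < |u − 5| < δ then both bounds hold and |u² − 25| ≤ 11|u − 5| < 11·(ε/11) = ε.

δ = min(1, ε/11)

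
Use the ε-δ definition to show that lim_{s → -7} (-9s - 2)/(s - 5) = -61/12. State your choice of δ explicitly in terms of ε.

Let ε > 0. We want δ > 0 with 0 < |s + 7| < δ ⇒ |(-9s - 2)/(s - 5) + 61/12| < ε.
Combining over a common denominator, (-9s - 2)/(s - 5) + 61/12 = [(-9s - 2)·(-12) − 61·(s - 5)] / [(-12)·(s - 5)] = 47(s + 7) / ((-12)(s - 5)).
So |(-9s - 2)/(s - 5) + 61/12| = 47|s + 7| / (12·|s − 5|).
Restrict δ ≤ 6. Then |s + 7| < 6 gives |s − 5| = |(s + 7) + (-12)| ≥ 12 − 6 = 6.
Hence |(-9s - 2)/(s - 5) + 61/12| < 47|s + 7|/(12·6) = (47/72)|s + 7|, which is < ε once |s + 7| < (72/47)ε.
Take δ = min(6, (72/47)ε). Then 0 < |s + 7| < δ forces both bounds, so |(-9s - 2)/(s - 5) + 61/12| < ε.

δ = min(6, (72/47)ε)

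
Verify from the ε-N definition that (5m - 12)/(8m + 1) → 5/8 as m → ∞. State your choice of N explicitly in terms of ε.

Fix ε > 0. For m ≥ 1, |(5m - 12)/(8m + 1) − (5/8)| = |-101|/(8(8m + 1)) = 101/(8(8m + 1)).
Since 8m + 1 ≥ 8m for m ≥ 1, this is ≤ 101/(8·8m) = (101/64)/m.
So |(5m - 12)/(8m + 1) − (5/8)| < ε whenever m > (101/64)/ε.
Take N = (101/64)/ε. If m > N then |(5m - 12)/(8m + 1) − (5/8)| ≤ (101/64)/m < ε.

N = (101/64)/ε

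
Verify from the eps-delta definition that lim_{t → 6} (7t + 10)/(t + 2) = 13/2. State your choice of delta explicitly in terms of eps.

delta = min(4, 8eps)

Suppose eps > 0. We want delta > 0 with 0 < |t − 6| < delta ⇒ |(7t + 10)/(t + 2) − (13/2)| < eps.
Combining over a common denominator, (7t + 10)/(t + 2) − (13/2) = [(7t + 10)·8 − 52·(t + 2)] / [8·(t + 2)] = 4(t − 6) / (8(t + 2)).
So |(7t + 10)/(t + 2) − (13/2)| = 4|t − 6| / (8·|t + 2|).
Restrict delta ≤ 4. Then |t − 6| < 4 gives |t + 2| = |(t − 6) + 8| ≥ 8 − 4 = 4.
Hence |(7t + 10)/(t + 2) − (13/2)| < 4|t − 6|/(8·4) = (1/8)|t − 6|, which is < eps once |t − 6| < 8eps.
Take delta = min(4, 8eps). Then 0 < |t − 6| < delta forces both bounds, so |(7t + 10)/(t + 2) − (13/2)| < eps.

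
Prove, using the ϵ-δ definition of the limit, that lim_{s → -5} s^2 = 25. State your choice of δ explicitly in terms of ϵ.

Let ϵ > 0 be given. We seek δ > 0 with 0 < |s + 5| < δ ⇒ |s^2 − 25| < ϵ.
Factor: s^2 − 25 = (s + 5)(s - 5), so |s^2 − 25| = |s + 5|·|s - 5|.
Restrict δ ≤ 1. Then |s + 5| < 1 gives |s| < 6, so by the triangle inequality |s - 5| ≤ 6 + 5 = 11.
Hence |s^2 − 25| ≤ 11|s + 5|, which is < ϵ once |s + 5| < ϵ/11.
Take δ = min(1, ϵ/11). If 0 < |s + 5| < δ then both bounds hold and |s^2 − 25| ≤ 11|s + 5| < 11·(ϵ/11) = ϵ.

δ = min(1, ϵ/11)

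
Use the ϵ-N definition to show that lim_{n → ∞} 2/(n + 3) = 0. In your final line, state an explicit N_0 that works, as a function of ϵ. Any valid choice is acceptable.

N_0 = 2/ϵ

Let ϵ > 0 be given. For n ≥ 1, |2/(n + 3) − 0| = 2/(n + 3) ≤ 2/n.
We need 2/n < ϵ, i.e. n > 2/ϵ.
Take N_0 = 2/ϵ. If n > N_0 then |2/(n + 3)| ≤ 2/n < ϵ.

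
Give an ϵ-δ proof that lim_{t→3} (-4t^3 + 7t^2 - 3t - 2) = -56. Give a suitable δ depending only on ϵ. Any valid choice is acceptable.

Fix ϵ > 0. We want δ > 0 such that 0 < |t − 3| < δ implies |(-4t^3 + 7t^2 - 3t - 2) + 56| < ϵ.
(-4t^3 + 7t^2 - 3t - 2) + 56 = -4t^3 + 7t^2 - 3t + 54 = (t − 3)(-4t^2 - 5t - 18).
So |(-4t^3 + 7t^2 - 3t - 2) + 56| = |t − 3|·|-4t^2 - 5t - 18|.
Require δ ≤ 1. Then |t − 3| < 1 gives |t| < 4, and by the triangle inequality |-4t^2 - 5t - 18| ≤ 4·4^2 + 5·4 + 18 = 102.
Hence |(-4t^3 + 7t^2 - 3t - 2) + 56| ≤ 102|t − 3| < ϵ provided |t − 3| < ϵ/102.
Choosing δ = min(1, ϵ/102) ensures both conditions, hence |(-4t^3 + 7t^2 - 3t - 2) + 56| < ϵ.

δ = min(1, ϵ/102)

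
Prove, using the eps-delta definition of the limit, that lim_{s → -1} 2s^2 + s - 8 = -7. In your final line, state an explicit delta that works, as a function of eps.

Let eps > 0 be given. We want delta > 0 such that 0 < |s + 1| < delta implies |(2s^2 + s - 8) + 7| < eps.
(2s^2 + s - 8) + 7 = 2s^2 + s - 1 = (s + 1)(2s - 1).
So |(2s^2 + s - 8) + 7| = |s + 1|·|2s - 1|.
Require delta ≤ 2. Then |s + 1| < 2 gives |s| < 3, and by the triangle inequality |2s - 1| ≤ 2·3 + 1 = 7.
Hence |(2s^2 + s - 8) + 7| ≤ 7|s + 1| < eps provided |s + 1| < eps/7.
Choosing delta = min(2, eps/7) ensures both conditions, hence |(2s^2 + s - 8) + 7| < eps.

delta = min(2, eps/7)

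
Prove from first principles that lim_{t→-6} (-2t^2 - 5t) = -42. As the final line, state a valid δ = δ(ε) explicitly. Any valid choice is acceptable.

Fix ε > 0. We want δ > 0 such that 0 < |t + 6| < δ implies |(-2t^2 - 5t) + 42| < ε.
(-2t^2 - 5t) + 42 = -2t^2 - 5t + 42 = (t + 6)(-2t + 7).
So |(-2t^2 - 5t) + 42| = |t + 6|·|-2t + 7|.
Require δ ≤ 1. Then |t + 6| < 1 gives |t| < 7, and by the triangle inequality |-2t + 7| ≤ 2·7 + 7 = 21.
Hence |(-2t^2 - 5t) + 42| ≤ 21|t + 6| < ε provided |t + 6| < ε/21.
Choosing δ = min(1, ε/21) ensures both conditions, hence |(-2t^2 - 5t) + 42| < ε.

δ = min(1, ε/21)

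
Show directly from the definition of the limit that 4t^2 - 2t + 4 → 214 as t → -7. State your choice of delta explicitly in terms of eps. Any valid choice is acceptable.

delta = min(1, eps/62)

Let eps > 0. We want delta > 0 such that 0 < |t + 7| < delta implies |(4t^2 - 2t + 4) − 214| < eps.
(4t^2 - 2t + 4) − 214 = 4t^2 - 2t - 210 = (t + 7)(4t - 30).
So |(4t^2 - 2t + 4) − 214| = |t + 7|·|4t - 30|.
Assume first that |t + 7| < 1, so |t| < 8. Then |4t - 30| ≤ 4·8 + 30 = 62.
Hence |(4t^2 - 2t + 4) − 214| ≤ 62|t + 7| < eps provided |t + 7| < eps/62.
Choosing delta = min(1, eps/62) ensures both conditions, hence |(4t^2 - 2t + 4) − 214| < eps.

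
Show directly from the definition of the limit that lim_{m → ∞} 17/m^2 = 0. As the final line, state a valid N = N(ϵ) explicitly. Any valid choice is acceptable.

N = (17/ϵ)^{1/2}

Suppose ϵ > 0. For m ≥ 1, |17/m^2 − 0| = 17/m^2.
17/m^2 < ϵ ⇔ m^2 > 17/ϵ ⇔ m > (17/ϵ)^{1/2}.
Take N = (17/ϵ)^{1/2}. Then m > N implies 17/m^2 < ϵ.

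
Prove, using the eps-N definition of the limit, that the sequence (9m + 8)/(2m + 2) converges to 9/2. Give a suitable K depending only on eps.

Let eps > 0 be given. For m ≥ 1, |(9m + 8)/(2m + 2) − (9/2)| = |-2|/(2(2m + 2)) = 2/(2(2m + 2)).
Since 2m + 2 ≥ 2m for m ≥ 1, this is ≤ 2/(2·2m) = (1/2)/m.
So |(9m + 8)/(2m + 2) − (9/2)| < eps whenever m > (1/2)/eps.
Take K = (1/2)/eps. If m > K then |(9m + 8)/(2m + 2) − (9/2)| ≤ (1/2)/m < eps.

K = (1/2)/eps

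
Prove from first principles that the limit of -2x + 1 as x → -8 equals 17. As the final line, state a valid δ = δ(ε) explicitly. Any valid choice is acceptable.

Suppose ε > 0. We need δ > 0 so that 0 < |x + 8| < δ implies |(-2x + 1) − 17| < ε.
|(-2x + 1) − 17| = |-2x - 16| = 2|x + 8|.
So 2|x + 8| < ε exactly when |x + 8| < ε/2.
Choosing δ = ε/2 gives |(-2x + 1) − 17| = 2|x + 8| < ε whenever |x + 8| < δ.

δ = ε/2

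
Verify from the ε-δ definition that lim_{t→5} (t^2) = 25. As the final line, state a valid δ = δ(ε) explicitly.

Let ε > 0. We seek δ > 0 with 0 < |t − 5| < δ ⇒ |t^2 − 25| < ε.
Factor: t^2 − 25 = (t − 5)(t + 5), so |t^2 − 25| = |t − 5|·|t + 5|.
Impose δ ≤ 2 so that |t| < 7; then |t + 5| ≤ 12.
Hence |t^2 − 25| ≤ 12|t − 5|, which is < ε once |t − 5| < ε/12.
Take δ = min(2, ε/12). If 0 < |t − 5| < δ then both bounds hold and |t^2 − 25| ≤ 12|t − 5| < 12·(ε/12) = ε.

δ = min(2, ε/12)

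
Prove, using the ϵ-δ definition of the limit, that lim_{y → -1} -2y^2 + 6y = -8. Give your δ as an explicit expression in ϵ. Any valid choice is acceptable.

δ = min(1, ϵ/12)

Let ϵ > 0 be given. We want δ > 0 such that 0 < |y + 1| < δ implies |(-2y^2 + 6y) + 8| < ϵ.
(-2y^2 + 6y) + 8 = -2y^2 + 6y + 8 = (y + 1)(-2y + 8).
So |(-2y^2 + 6y) + 8| = |y + 1|·|-2y + 8|.
Assume first that |y + 1| < 1, so |y| < 2. Then |-2y + 8| ≤ 2·2 + 8 = 12.
Hence |(-2y^2 + 6y) + 8| ≤ 12|y + 1| < ϵ provided |y + 1| < ϵ/12.
Take δ = min(1, ϵ/12). Then 0 < |y + 1| < δ gives both |y + 1| < 1 and |y + 1| < ϵ/12, so |(-2y^2 + 6y) + 8| < ϵ.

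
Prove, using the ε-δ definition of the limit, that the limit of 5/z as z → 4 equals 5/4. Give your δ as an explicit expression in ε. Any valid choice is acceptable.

δ = min(2, (8/5)ε)

Let ε > 0. We seek δ > 0 such that 0 < |z − 4| < δ implies |5/z − (5/4)| < ε.
|5/z − (5/4)| = 5·|4 − z|/(4·|z|) = 5|z − 4|/(4|z|).
Restrict δ ≤ 2. Then |z − 4| < 2 gives |z| > 2, so 4|z| > 8.
Then |5/z − (5/4)| < 5|z − 4|/8, which is < ε when |z − 4| < (8/5)ε.
Take δ = min(2, (8/5)ε). Then 0 < |z − 4| < δ gives both |z − 4| < 2 and |z − 4| < (8/5)ε, so |5/z − (5/4)| < ε.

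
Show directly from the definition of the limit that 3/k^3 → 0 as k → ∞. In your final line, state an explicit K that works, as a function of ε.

K = (3/ε)^{1/3}

Suppose ε > 0. For k ≥ 1, |3/k^3 − 0| = 3/k^3.
3/k^3 < ε ⇔ k^3 > 3/ε ⇔ k > (3/ε)^{1/3}.
Take K = (3/ε)^{1/3}. Then k > K implies 3/k^3 < ε.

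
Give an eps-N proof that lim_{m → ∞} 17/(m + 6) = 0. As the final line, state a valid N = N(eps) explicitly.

Let eps > 0. For m ≥ 1, |17/(m + 6) − 0| = 17/(m + 6) ≤ 17/m.
We need 17/m < eps, i.e. m > 17/eps.
Take N = 17/eps. If m > N then |17/(m + 6)| ≤ 17/m < eps.

N = 17/eps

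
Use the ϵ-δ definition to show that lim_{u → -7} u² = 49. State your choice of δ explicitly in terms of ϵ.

Let ϵ > 0. We seek δ > 0 with 0 < |u + 7| < δ ⇒ |u² − 49| < ϵ.
Factor: u² − 49 = (u + 7)(u - 7), so |u² − 49| = |u + 7|·|u - 7|.
Restrict δ ≤ 1. Then |u + 7| < 1 gives |u| < 8, so by the triangle inequality |u - 7| ≤ 8 + 7 = 15.
Hence |u² − 49| ≤ 15|u + 7|, which is < ϵ once |u + 7| < ϵ/15.
Take δ = min(1, ϵ/15). If 0 < |u + 7| < δ then both bounds hold and |u² − 49| ≤ 15|u + 7| < 15·(ϵ/15) = ϵ.

δ = min(1, ϵ/15)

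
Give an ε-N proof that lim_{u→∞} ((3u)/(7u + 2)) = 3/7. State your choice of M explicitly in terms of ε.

M = (6/49)/ε

Let ε > 0 be given. We seek M > 0 such that u > M implies |(3u)/(7u + 2) − (3/7)| < ε.
(3u)/(7u + 2) − (3/7) = (7(3u) − 3(7u + 2)) / (7(7u + 2)) = -6/(7(7u + 2)).
For u > 0 we have 7u + 2 > 7u, so |(3u)/(7u + 2) − (3/7)| = 6/(7(7u + 2)) < 6/(7·7u) = (6/49)/u.
Thus |(3u)/(7u + 2) − (3/7)| < ε whenever u > (6/49)/ε.
Take M = (6/49)/ε. If u > M then |(3u)/(7u + 2) − (3/7)| < (6/49)/u < ε.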